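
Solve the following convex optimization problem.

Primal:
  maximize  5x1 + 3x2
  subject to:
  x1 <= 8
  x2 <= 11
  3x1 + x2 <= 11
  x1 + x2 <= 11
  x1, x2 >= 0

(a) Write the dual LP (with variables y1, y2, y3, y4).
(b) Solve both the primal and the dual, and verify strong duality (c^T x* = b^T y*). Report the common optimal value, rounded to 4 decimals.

The standard primal-dual pair for 'max c^T x s.t. A x <= b, x >= 0' is:
  Dual:  min b^T y  s.t.  A^T y >= c,  y >= 0.

So the dual LP is:
  minimize  8y1 + 11y2 + 11y3 + 11y4
  subject to:
    y1 + 3y3 + y4 >= 5
    y2 + y3 + y4 >= 3
    y1, y2, y3, y4 >= 0

Solving the primal: x* = (0, 11).
  primal value c^T x* = 33.
Solving the dual: y* = (0, 1.3333, 1.6667, 0).
  dual value b^T y* = 33.
Strong duality: c^T x* = b^T y*. Confirmed.

33


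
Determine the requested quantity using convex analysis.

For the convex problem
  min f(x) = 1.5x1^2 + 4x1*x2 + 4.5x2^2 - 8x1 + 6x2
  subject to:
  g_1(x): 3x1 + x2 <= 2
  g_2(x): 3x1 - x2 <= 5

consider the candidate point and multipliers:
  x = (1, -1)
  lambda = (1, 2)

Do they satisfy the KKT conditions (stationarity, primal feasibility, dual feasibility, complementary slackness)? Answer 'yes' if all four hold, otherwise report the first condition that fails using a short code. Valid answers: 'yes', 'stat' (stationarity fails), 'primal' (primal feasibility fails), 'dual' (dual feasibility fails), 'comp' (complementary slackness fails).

Gradient of f: grad f(x) = Q x + c = (-9, 1)
Constraint values g_i(x) = a_i^T x - b_i:
  g_1((1, -1)) = 0
  g_2((1, -1)) = -1
Stationarity residual: grad f(x) + sum_i lambda_i a_i = (0, 0)
  -> stationarity OK
Primal feasibility (all g_i <= 0): OK
Dual feasibility (all lambda_i >= 0): OK
Complementary slackness (lambda_i * g_i(x) = 0 for all i): FAILS

Verdict: the first failing condition is complementary_slackness -> comp.

comp


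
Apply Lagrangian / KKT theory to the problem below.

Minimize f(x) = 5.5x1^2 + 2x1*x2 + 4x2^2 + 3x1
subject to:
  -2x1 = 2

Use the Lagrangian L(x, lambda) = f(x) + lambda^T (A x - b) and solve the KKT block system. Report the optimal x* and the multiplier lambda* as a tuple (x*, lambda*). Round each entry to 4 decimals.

Form the Lagrangian:
  L(x, lambda) = (1/2) x^T Q x + c^T x + lambda^T (A x - b)
Stationarity (grad_x L = 0): Q x + c + A^T lambda = 0.
Primal feasibility: A x = b.

This gives the KKT block system:
  [ Q   A^T ] [ x     ]   [-c ]
  [ A    0  ] [ lambda ] = [ b ]

Solving the linear system:
  x*      = (-1, 0.25)
  lambda* = (-3.75)
  f(x*)   = 2.25

x* = (-1, 0.25), lambda* = (-3.75)


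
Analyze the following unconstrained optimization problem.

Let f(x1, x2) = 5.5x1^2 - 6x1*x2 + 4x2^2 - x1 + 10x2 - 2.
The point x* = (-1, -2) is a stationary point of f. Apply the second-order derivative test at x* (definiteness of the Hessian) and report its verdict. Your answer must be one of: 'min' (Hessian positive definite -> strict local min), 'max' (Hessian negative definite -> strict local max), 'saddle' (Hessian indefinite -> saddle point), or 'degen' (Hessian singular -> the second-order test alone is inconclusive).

Compute the Hessian H = grad^2 f:
  H = [[11, -6], [-6, 8]]
Verify stationarity: grad f(x*) = H x* + g = (0, 0).
Eigenvalues of H: 3.3153, 15.6847.
Both eigenvalues > 0, so H is positive definite -> x* is a strict local min.

min


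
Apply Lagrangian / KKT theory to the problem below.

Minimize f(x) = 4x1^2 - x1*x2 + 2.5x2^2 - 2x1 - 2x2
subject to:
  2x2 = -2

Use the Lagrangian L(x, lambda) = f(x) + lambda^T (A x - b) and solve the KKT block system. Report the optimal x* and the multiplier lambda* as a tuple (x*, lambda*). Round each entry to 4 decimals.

Form the Lagrangian:
  L(x, lambda) = (1/2) x^T Q x + c^T x + lambda^T (A x - b)
Stationarity (grad_x L = 0): Q x + c + A^T lambda = 0.
Primal feasibility: A x = b.

This gives the KKT block system:
  [ Q   A^T ] [ x     ]   [-c ]
  [ A    0  ] [ lambda ] = [ b ]

Solving the linear system:
  x*      = (0.125, -1)
  lambda* = (3.5625)
  f(x*)   = 4.4375

x* = (0.125, -1), lambda* = (3.5625)


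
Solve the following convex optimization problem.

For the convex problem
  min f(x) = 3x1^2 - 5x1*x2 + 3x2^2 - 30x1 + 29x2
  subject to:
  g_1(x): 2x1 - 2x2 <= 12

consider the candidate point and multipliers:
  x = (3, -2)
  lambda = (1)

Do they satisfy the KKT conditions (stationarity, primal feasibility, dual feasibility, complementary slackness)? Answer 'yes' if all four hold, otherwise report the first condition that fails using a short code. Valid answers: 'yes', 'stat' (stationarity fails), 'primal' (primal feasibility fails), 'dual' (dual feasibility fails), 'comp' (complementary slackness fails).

Gradient of f: grad f(x) = Q x + c = (-2, 2)
Constraint values g_i(x) = a_i^T x - b_i:
  g_1((3, -2)) = -2
Stationarity residual: grad f(x) + sum_i lambda_i a_i = (0, 0)
  -> stationarity OK
Primal feasibility (all g_i <= 0): OK
Dual feasibility (all lambda_i >= 0): OK
Complementary slackness (lambda_i * g_i(x) = 0 for all i): FAILS

Verdict: the first failing condition is complementary_slackness -> comp.

comp


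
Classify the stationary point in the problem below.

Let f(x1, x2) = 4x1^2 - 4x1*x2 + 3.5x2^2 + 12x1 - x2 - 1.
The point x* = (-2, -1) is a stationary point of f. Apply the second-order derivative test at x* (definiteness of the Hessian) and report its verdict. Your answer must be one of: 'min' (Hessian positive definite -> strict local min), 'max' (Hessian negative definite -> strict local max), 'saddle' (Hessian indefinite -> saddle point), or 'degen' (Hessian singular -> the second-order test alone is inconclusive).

Compute the Hessian H = grad^2 f:
  H = [[8, -4], [-4, 7]]
Verify stationarity: grad f(x*) = H x* + g = (0, 0).
Eigenvalues of H: 3.4689, 11.5311.
Both eigenvalues > 0, so H is positive definite -> x* is a strict local min.

min


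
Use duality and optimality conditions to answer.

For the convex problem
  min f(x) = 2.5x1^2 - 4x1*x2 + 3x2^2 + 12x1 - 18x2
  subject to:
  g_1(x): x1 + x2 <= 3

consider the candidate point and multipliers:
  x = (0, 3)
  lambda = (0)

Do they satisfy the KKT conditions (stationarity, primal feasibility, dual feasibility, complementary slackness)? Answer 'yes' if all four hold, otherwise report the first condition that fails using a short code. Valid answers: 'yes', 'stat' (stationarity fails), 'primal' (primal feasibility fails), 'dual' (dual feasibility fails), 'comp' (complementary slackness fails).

Gradient of f: grad f(x) = Q x + c = (0, 0)
Constraint values g_i(x) = a_i^T x - b_i:
  g_1((0, 3)) = 0
Stationarity residual: grad f(x) + sum_i lambda_i a_i = (0, 0)
  -> stationarity OK
Primal feasibility (all g_i <= 0): OK
Dual feasibility (all lambda_i >= 0): OK
Complementary slackness (lambda_i * g_i(x) = 0 for all i): OK

Verdict: yes, KKT holds.

yes


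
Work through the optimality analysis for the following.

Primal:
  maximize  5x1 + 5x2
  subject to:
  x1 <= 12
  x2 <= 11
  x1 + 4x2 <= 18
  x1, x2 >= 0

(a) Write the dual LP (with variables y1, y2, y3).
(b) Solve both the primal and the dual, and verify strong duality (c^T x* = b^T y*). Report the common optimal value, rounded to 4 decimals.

The standard primal-dual pair for 'max c^T x s.t. A x <= b, x >= 0' is:
  Dual:  min b^T y  s.t.  A^T y >= c,  y >= 0.

So the dual LP is:
  minimize  12y1 + 11y2 + 18y3
  subject to:
    y1 + y3 >= 5
    y2 + 4y3 >= 5
    y1, y2, y3 >= 0

Solving the primal: x* = (12, 1.5).
  primal value c^T x* = 67.5.
Solving the dual: y* = (3.75, 0, 1.25).
  dual value b^T y* = 67.5.
Strong duality: c^T x* = b^T y*. Confirmed.

67.5


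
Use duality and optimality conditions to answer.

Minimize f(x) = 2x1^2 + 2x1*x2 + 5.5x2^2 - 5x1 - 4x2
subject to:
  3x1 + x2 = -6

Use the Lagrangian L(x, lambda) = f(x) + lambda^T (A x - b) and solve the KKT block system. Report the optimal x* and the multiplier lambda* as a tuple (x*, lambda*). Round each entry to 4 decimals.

Form the Lagrangian:
  L(x, lambda) = (1/2) x^T Q x + c^T x + lambda^T (A x - b)
Stationarity (grad_x L = 0): Q x + c + A^T lambda = 0.
Primal feasibility: A x = b.

This gives the KKT block system:
  [ Q   A^T ] [ x     ]   [-c ]
  [ A    0  ] [ lambda ] = [ b ]

Solving the linear system:
  x*      = (-2.1209, 0.3626)
  lambda* = (4.2527)
  f(x*)   = 17.3352

x* = (-2.1209, 0.3626), lambda* = (4.2527)


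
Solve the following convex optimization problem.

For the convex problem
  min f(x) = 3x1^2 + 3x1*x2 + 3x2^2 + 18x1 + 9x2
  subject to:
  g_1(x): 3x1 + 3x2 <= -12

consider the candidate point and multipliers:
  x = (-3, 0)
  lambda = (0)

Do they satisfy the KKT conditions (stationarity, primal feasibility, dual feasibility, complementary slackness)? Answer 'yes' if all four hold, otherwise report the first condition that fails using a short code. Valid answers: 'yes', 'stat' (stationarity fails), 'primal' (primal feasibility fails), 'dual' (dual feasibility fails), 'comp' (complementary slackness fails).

Gradient of f: grad f(x) = Q x + c = (0, 0)
Constraint values g_i(x) = a_i^T x - b_i:
  g_1((-3, 0)) = 3
Stationarity residual: grad f(x) + sum_i lambda_i a_i = (0, 0)
  -> stationarity OK
Primal feasibility (all g_i <= 0): FAILS
Dual feasibility (all lambda_i >= 0): OK
Complementary slackness (lambda_i * g_i(x) = 0 for all i): OK

Verdict: the first failing condition is primal_feasibility -> primal.

primal


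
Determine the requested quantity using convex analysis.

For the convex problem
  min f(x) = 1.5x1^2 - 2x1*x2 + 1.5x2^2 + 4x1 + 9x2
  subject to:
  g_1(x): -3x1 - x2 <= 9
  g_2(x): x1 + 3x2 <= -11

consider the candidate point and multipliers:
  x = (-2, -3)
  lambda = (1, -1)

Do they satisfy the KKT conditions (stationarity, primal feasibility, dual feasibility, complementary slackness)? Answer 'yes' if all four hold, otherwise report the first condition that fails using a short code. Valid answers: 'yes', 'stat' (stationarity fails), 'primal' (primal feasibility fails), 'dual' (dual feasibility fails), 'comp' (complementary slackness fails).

Gradient of f: grad f(x) = Q x + c = (4, 4)
Constraint values g_i(x) = a_i^T x - b_i:
  g_1((-2, -3)) = 0
  g_2((-2, -3)) = 0
Stationarity residual: grad f(x) + sum_i lambda_i a_i = (0, 0)
  -> stationarity OK
Primal feasibility (all g_i <= 0): OK
Dual feasibility (all lambda_i >= 0): FAILS
Complementary slackness (lambda_i * g_i(x) = 0 for all i): OK

Verdict: the first failing condition is dual_feasibility -> dual.

dual


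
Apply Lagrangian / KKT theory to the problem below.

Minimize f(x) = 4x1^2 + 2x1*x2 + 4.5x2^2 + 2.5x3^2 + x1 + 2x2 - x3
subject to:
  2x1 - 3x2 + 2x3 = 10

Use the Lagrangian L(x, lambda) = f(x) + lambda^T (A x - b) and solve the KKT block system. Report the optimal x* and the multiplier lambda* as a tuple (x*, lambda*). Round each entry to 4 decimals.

Form the Lagrangian:
  L(x, lambda) = (1/2) x^T Q x + c^T x + lambda^T (A x - b)
Stationarity (grad_x L = 0): Q x + c + A^T lambda = 0.
Primal feasibility: A x = b.

This gives the KKT block system:
  [ Q   A^T ] [ x     ]   [-c ]
  [ A    0  ] [ lambda ] = [ b ]

Solving the linear system:
  x*      = (1.1019, -1.5773, 1.5322)
  lambda* = (-3.3305)
  f(x*)   = 14.86

x* = (1.1019, -1.5773, 1.5322), lambda* = (-3.3305)


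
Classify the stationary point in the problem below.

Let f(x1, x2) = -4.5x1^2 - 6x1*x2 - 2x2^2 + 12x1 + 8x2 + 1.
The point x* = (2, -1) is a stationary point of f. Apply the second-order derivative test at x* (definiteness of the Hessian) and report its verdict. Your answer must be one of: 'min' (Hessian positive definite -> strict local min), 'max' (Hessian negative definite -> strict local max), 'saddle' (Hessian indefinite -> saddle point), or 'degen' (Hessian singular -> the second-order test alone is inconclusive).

Compute the Hessian H = grad^2 f:
  H = [[-9, -6], [-6, -4]]
Verify stationarity: grad f(x*) = H x* + g = (0, 0).
Eigenvalues of H: -13, 0.
H has a zero eigenvalue (singular; negative semidefinite but not definite), so H is neither positive definite, negative definite, nor indefinite. The second-order test alone is inconclusive -> degen.
(Indeed, f is constant along the null direction of H through x*, so x* is not a strict local extremum.)

degen


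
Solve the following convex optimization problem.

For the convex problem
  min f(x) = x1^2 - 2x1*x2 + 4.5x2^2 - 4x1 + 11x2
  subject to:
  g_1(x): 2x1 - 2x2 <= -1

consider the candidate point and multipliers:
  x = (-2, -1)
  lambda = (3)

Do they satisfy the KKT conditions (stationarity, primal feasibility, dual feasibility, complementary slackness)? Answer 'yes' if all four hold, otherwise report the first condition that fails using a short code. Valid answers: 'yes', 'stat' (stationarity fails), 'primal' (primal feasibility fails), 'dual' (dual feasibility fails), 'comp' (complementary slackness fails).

Gradient of f: grad f(x) = Q x + c = (-6, 6)
Constraint values g_i(x) = a_i^T x - b_i:
  g_1((-2, -1)) = -1
Stationarity residual: grad f(x) + sum_i lambda_i a_i = (0, 0)
  -> stationarity OK
Primal feasibility (all g_i <= 0): OK
Dual feasibility (all lambda_i >= 0): OK
Complementary slackness (lambda_i * g_i(x) = 0 for all i): FAILS

Verdict: the first failing condition is complementary_slackness -> comp.

comp


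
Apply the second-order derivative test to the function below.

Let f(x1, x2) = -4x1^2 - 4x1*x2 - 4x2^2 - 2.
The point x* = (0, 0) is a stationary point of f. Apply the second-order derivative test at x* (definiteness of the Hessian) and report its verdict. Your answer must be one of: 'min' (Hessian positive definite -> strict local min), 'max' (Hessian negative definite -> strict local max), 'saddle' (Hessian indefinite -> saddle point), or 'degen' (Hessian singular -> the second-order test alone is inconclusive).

Compute the Hessian H = grad^2 f:
  H = [[-8, -4], [-4, -8]]
Verify stationarity: grad f(x*) = H x* + g = (0, 0).
Eigenvalues of H: -12, -4.
Both eigenvalues < 0, so H is negative definite -> x* is a strict local max.

max


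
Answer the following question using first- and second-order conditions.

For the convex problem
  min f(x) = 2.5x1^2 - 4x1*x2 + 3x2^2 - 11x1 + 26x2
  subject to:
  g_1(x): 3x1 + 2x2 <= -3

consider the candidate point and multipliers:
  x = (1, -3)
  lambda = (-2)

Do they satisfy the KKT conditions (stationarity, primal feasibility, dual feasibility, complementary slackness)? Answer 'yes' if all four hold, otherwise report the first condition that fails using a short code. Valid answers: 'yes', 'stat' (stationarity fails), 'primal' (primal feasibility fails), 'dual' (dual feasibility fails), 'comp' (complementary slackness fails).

Gradient of f: grad f(x) = Q x + c = (6, 4)
Constraint values g_i(x) = a_i^T x - b_i:
  g_1((1, -3)) = 0
Stationarity residual: grad f(x) + sum_i lambda_i a_i = (0, 0)
  -> stationarity OK
Primal feasibility (all g_i <= 0): OK
Dual feasibility (all lambda_i >= 0): FAILS
Complementary slackness (lambda_i * g_i(x) = 0 for all i): OK

Verdict: the first failing condition is dual_feasibility -> dual.

dual


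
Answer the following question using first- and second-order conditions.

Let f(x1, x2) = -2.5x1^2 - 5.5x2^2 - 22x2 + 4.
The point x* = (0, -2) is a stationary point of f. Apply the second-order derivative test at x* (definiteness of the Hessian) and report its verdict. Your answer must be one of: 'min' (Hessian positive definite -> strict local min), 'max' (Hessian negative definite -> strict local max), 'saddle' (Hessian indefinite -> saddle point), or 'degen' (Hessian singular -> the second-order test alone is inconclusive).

Compute the Hessian H = grad^2 f:
  H = [[-5, 0], [0, -11]]
Verify stationarity: grad f(x*) = H x* + g = (0, 0).
Eigenvalues of H: -11, -5.
Both eigenvalues < 0, so H is negative definite -> x* is a strict local max.

max


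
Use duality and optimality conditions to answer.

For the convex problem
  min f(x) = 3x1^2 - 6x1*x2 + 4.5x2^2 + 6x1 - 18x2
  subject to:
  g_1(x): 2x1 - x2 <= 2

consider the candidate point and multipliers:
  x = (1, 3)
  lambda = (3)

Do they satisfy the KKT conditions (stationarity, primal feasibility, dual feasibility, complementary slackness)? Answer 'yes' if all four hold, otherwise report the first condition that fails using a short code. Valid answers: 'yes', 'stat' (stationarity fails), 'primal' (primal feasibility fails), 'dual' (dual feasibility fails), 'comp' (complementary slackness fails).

Gradient of f: grad f(x) = Q x + c = (-6, 3)
Constraint values g_i(x) = a_i^T x - b_i:
  g_1((1, 3)) = -3
Stationarity residual: grad f(x) + sum_i lambda_i a_i = (0, 0)
  -> stationarity OK
Primal feasibility (all g_i <= 0): OK
Dual feasibility (all lambda_i >= 0): OK
Complementary slackness (lambda_i * g_i(x) = 0 for all i): FAILS

Verdict: the first failing condition is complementary_slackness -> comp.

comp


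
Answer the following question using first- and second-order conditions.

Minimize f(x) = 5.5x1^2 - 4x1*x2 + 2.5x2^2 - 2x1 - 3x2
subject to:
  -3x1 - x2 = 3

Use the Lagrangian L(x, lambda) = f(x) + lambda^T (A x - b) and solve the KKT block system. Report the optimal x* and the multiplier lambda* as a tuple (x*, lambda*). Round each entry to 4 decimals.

Form the Lagrangian:
  L(x, lambda) = (1/2) x^T Q x + c^T x + lambda^T (A x - b)
Stationarity (grad_x L = 0): Q x + c + A^T lambda = 0.
Primal feasibility: A x = b.

This gives the KKT block system:
  [ Q   A^T ] [ x     ]   [-c ]
  [ A    0  ] [ lambda ] = [ b ]

Solving the linear system:
  x*      = (-0.8, -0.6)
  lambda* = (-2.8)
  f(x*)   = 5.9

x* = (-0.8, -0.6), lambda* = (-2.8)


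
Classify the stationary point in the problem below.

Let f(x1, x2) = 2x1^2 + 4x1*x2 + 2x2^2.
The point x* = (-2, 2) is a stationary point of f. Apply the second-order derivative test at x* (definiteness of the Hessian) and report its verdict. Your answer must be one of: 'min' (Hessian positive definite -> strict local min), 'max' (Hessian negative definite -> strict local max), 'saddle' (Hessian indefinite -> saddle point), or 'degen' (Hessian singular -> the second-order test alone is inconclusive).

Compute the Hessian H = grad^2 f:
  H = [[4, 4], [4, 4]]
Verify stationarity: grad f(x*) = H x* + g = (0, 0).
Eigenvalues of H: 0, 8.
H has a zero eigenvalue (singular; positive semidefinite but not definite), so H is neither positive definite, negative definite, nor indefinite. The second-order test alone is inconclusive -> degen.
(Indeed, f is constant along the null direction of H through x*, so x* is not a strict local extremum.)

degen


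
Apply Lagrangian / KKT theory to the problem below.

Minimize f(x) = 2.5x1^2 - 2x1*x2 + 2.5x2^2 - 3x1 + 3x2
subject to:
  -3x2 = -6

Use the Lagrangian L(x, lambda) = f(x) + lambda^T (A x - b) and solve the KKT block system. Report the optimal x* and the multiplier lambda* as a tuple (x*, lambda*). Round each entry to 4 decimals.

Form the Lagrangian:
  L(x, lambda) = (1/2) x^T Q x + c^T x + lambda^T (A x - b)
Stationarity (grad_x L = 0): Q x + c + A^T lambda = 0.
Primal feasibility: A x = b.

This gives the KKT block system:
  [ Q   A^T ] [ x     ]   [-c ]
  [ A    0  ] [ lambda ] = [ b ]

Solving the linear system:
  x*      = (1.4, 2)
  lambda* = (3.4)
  f(x*)   = 11.1

x* = (1.4, 2), lambda* = (3.4)


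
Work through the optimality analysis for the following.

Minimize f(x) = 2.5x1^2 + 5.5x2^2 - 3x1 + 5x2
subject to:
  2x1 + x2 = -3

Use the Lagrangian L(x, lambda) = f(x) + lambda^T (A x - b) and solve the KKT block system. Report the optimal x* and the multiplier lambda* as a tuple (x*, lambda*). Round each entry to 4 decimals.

Form the Lagrangian:
  L(x, lambda) = (1/2) x^T Q x + c^T x + lambda^T (A x - b)
Stationarity (grad_x L = 0): Q x + c + A^T lambda = 0.
Primal feasibility: A x = b.

This gives the KKT block system:
  [ Q   A^T ] [ x     ]   [-c ]
  [ A    0  ] [ lambda ] = [ b ]

Solving the linear system:
  x*      = (-1.0816, -0.8367)
  lambda* = (4.2041)
  f(x*)   = 5.8367

x* = (-1.0816, -0.8367), lambda* = (4.2041)


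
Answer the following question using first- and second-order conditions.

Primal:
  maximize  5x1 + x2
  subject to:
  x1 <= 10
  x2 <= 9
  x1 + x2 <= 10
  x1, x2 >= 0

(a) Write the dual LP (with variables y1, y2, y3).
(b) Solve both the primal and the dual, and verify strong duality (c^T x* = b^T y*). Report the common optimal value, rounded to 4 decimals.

The standard primal-dual pair for 'max c^T x s.t. A x <= b, x >= 0' is:
  Dual:  min b^T y  s.t.  A^T y >= c,  y >= 0.

So the dual LP is:
  minimize  10y1 + 9y2 + 10y3
  subject to:
    y1 + y3 >= 5
    y2 + y3 >= 1
    y1, y2, y3 >= 0

Solving the primal: x* = (10, 0).
  primal value c^T x* = 50.
Solving the dual: y* = (4, 0, 1).
  dual value b^T y* = 50.
Strong duality: c^T x* = b^T y*. Confirmed.

50


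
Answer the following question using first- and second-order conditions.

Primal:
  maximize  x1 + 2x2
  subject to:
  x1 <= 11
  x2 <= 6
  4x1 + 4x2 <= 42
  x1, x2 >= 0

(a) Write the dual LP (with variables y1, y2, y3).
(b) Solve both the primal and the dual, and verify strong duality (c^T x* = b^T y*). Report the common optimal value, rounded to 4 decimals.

The standard primal-dual pair for 'max c^T x s.t. A x <= b, x >= 0' is:
  Dual:  min b^T y  s.t.  A^T y >= c,  y >= 0.

So the dual LP is:
  minimize  11y1 + 6y2 + 42y3
  subject to:
    y1 + 4y3 >= 1
    y2 + 4y3 >= 2
    y1, y2, y3 >= 0

Solving the primal: x* = (4.5, 6).
  primal value c^T x* = 16.5.
Solving the dual: y* = (0, 1, 0.25).
  dual value b^T y* = 16.5.
Strong duality: c^T x* = b^T y*. Confirmed.

16.5


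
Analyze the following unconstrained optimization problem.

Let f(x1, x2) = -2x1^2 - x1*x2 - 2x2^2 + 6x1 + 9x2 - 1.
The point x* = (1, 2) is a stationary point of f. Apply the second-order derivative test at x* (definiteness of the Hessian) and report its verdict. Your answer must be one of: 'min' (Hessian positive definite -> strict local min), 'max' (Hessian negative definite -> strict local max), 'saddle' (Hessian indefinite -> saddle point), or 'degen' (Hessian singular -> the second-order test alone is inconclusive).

Compute the Hessian H = grad^2 f:
  H = [[-4, -1], [-1, -4]]
Verify stationarity: grad f(x*) = H x* + g = (0, 0).
Eigenvalues of H: -5, -3.
Both eigenvalues < 0, so H is negative definite -> x* is a strict local max.

max


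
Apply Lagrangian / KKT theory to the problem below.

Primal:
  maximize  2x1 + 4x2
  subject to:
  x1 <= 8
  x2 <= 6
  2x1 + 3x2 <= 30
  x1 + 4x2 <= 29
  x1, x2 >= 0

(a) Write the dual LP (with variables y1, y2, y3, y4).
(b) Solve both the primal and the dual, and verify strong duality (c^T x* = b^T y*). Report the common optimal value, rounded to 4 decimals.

The standard primal-dual pair for 'max c^T x s.t. A x <= b, x >= 0' is:
  Dual:  min b^T y  s.t.  A^T y >= c,  y >= 0.

So the dual LP is:
  minimize  8y1 + 6y2 + 30y3 + 29y4
  subject to:
    y1 + 2y3 + y4 >= 2
    y2 + 3y3 + 4y4 >= 4
    y1, y2, y3, y4 >= 0

Solving the primal: x* = (6.6, 5.6).
  primal value c^T x* = 35.6.
Solving the dual: y* = (0, 0, 0.8, 0.4).
  dual value b^T y* = 35.6.
Strong duality: c^T x* = b^T y*. Confirmed.

35.6


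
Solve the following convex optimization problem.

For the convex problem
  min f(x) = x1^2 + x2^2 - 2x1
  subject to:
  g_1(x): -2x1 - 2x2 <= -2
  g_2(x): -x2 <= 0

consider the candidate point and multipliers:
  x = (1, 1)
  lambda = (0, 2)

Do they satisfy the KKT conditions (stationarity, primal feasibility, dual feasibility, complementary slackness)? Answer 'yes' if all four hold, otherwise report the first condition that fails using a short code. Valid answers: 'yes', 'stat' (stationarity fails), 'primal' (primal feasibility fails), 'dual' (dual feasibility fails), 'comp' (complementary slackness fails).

Gradient of f: grad f(x) = Q x + c = (0, 2)
Constraint values g_i(x) = a_i^T x - b_i:
  g_1((1, 1)) = -2
  g_2((1, 1)) = -1
Stationarity residual: grad f(x) + sum_i lambda_i a_i = (0, 0)
  -> stationarity OK
Primal feasibility (all g_i <= 0): OK
Dual feasibility (all lambda_i >= 0): OK
Complementary slackness (lambda_i * g_i(x) = 0 for all i): FAILS

Verdict: the first failing condition is complementary_slackness -> comp.

comp


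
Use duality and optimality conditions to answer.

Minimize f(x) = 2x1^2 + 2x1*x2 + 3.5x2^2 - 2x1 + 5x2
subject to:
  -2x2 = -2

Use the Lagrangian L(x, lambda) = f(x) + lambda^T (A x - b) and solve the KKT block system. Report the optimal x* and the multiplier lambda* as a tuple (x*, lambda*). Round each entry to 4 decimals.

Form the Lagrangian:
  L(x, lambda) = (1/2) x^T Q x + c^T x + lambda^T (A x - b)
Stationarity (grad_x L = 0): Q x + c + A^T lambda = 0.
Primal feasibility: A x = b.

This gives the KKT block system:
  [ Q   A^T ] [ x     ]   [-c ]
  [ A    0  ] [ lambda ] = [ b ]

Solving the linear system:
  x*      = (0, 1)
  lambda* = (6)
  f(x*)   = 8.5

x* = (0, 1), lambda* = (6)


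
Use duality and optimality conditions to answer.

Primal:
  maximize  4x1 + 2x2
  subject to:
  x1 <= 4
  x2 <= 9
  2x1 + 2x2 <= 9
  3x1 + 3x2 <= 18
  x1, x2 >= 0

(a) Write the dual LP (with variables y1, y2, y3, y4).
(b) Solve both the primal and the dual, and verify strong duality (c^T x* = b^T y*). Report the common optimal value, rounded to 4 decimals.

The standard primal-dual pair for 'max c^T x s.t. A x <= b, x >= 0' is:
  Dual:  min b^T y  s.t.  A^T y >= c,  y >= 0.

So the dual LP is:
  minimize  4y1 + 9y2 + 9y3 + 18y4
  subject to:
    y1 + 2y3 + 3y4 >= 4
    y2 + 2y3 + 3y4 >= 2
    y1, y2, y3, y4 >= 0

Solving the primal: x* = (4, 0.5).
  primal value c^T x* = 17.
Solving the dual: y* = (2, 0, 1, 0).
  dual value b^T y* = 17.
Strong duality: c^T x* = b^T y*. Confirmed.

17


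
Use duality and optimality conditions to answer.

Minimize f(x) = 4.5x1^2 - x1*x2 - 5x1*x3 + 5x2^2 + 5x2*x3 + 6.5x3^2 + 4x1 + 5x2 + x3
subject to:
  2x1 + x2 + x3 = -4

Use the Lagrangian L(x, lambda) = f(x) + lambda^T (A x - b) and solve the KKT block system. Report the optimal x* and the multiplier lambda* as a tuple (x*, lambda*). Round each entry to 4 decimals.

Form the Lagrangian:
  L(x, lambda) = (1/2) x^T Q x + c^T x + lambda^T (A x - b)
Stationarity (grad_x L = 0): Q x + c + A^T lambda = 0.
Primal feasibility: A x = b.

This gives the KKT block system:
  [ Q   A^T ] [ x     ]   [-c ]
  [ A    0  ] [ lambda ] = [ b ]

Solving the linear system:
  x*      = (-1.4058, -0.6064, -0.5819)
  lambda* = (2.5681)
  f(x*)   = 0.5176

x* = (-1.4058, -0.6064, -0.5819), lambda* = (2.5681)


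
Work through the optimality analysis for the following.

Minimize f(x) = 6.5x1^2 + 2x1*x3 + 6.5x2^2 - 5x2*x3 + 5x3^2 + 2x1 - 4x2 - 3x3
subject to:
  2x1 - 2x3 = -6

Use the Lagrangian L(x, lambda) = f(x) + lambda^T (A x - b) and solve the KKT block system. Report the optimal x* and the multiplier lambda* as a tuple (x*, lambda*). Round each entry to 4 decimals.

Form the Lagrangian:
  L(x, lambda) = (1/2) x^T Q x + c^T x + lambda^T (A x - b)
Stationarity (grad_x L = 0): Q x + c + A^T lambda = 0.
Primal feasibility: A x = b.

This gives the KKT block system:
  [ Q   A^T ] [ x     ]   [-c ]
  [ A    0  ] [ lambda ] = [ b ]

Solving the linear system:
  x*      = (-1.1043, 1.0368, 1.8957)
  lambda* = (4.2822)
  f(x*)   = 6.8252

x* = (-1.1043, 1.0368, 1.8957), lambda* = (4.2822)


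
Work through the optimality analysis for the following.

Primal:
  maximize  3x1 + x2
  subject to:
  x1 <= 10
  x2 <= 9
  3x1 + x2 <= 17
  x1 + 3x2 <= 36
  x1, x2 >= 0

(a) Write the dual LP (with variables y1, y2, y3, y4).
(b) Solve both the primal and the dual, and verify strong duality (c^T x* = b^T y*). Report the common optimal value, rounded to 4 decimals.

The standard primal-dual pair for 'max c^T x s.t. A x <= b, x >= 0' is:
  Dual:  min b^T y  s.t.  A^T y >= c,  y >= 0.

So the dual LP is:
  minimize  10y1 + 9y2 + 17y3 + 36y4
  subject to:
    y1 + 3y3 + y4 >= 3
    y2 + y3 + 3y4 >= 1
    y1, y2, y3, y4 >= 0

Solving the primal: x* = (5.6667, 0).
  primal value c^T x* = 17.
Solving the dual: y* = (0, 0, 1, 0).
  dual value b^T y* = 17.
Strong duality: c^T x* = b^T y*. Confirmed.

17


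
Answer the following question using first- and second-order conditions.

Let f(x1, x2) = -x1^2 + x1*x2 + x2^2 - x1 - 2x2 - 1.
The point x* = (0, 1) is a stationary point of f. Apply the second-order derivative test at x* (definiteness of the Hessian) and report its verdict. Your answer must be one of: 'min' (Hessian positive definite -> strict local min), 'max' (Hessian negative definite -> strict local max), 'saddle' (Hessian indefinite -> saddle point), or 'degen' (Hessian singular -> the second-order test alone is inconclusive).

Compute the Hessian H = grad^2 f:
  H = [[-2, 1], [1, 2]]
Verify stationarity: grad f(x*) = H x* + g = (0, 0).
Eigenvalues of H: -2.2361, 2.2361.
Eigenvalues have mixed signs, so H is indefinite -> x* is a saddle point.

saddle


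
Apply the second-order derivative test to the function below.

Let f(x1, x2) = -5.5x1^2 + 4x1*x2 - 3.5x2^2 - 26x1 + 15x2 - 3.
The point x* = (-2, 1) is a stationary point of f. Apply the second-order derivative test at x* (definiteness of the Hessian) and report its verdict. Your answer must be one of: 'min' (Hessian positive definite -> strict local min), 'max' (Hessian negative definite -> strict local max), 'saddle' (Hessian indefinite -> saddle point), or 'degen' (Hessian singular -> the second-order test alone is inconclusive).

Compute the Hessian H = grad^2 f:
  H = [[-11, 4], [4, -7]]
Verify stationarity: grad f(x*) = H x* + g = (0, 0).
Eigenvalues of H: -13.4721, -4.5279.
Both eigenvalues < 0, so H is negative definite -> x* is a strict local max.

max


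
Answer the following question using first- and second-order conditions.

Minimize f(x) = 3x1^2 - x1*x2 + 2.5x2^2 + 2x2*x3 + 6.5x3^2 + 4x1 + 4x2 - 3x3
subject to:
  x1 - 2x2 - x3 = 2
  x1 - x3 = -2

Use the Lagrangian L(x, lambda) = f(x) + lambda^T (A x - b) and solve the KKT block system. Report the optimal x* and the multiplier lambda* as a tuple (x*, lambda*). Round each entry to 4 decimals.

Form the Lagrangian:
  L(x, lambda) = (1/2) x^T Q x + c^T x + lambda^T (A x - b)
Stationarity (grad_x L = 0): Q x + c + A^T lambda = 0.
Primal feasibility: A x = b.

This gives the KKT block system:
  [ Q   A^T ] [ x     ]   [-c ]
  [ A    0  ] [ lambda ] = [ b ]

Solving the linear system:
  x*      = (-1.3158, -2, 0.6842)
  lambda* = (-1.6579, 3.5526)
  f(x*)   = -2.4474

x* = (-1.3158, -2, 0.6842), lambda* = (-1.6579, 3.5526)


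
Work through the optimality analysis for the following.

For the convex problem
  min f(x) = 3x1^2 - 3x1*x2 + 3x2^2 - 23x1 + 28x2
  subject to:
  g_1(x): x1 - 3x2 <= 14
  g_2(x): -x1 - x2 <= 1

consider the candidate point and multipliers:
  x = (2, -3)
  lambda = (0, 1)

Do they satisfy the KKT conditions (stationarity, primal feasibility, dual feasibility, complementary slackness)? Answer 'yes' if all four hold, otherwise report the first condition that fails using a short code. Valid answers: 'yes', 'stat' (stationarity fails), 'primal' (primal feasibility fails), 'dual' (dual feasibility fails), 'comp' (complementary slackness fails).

Gradient of f: grad f(x) = Q x + c = (-2, 4)
Constraint values g_i(x) = a_i^T x - b_i:
  g_1((2, -3)) = -3
  g_2((2, -3)) = 0
Stationarity residual: grad f(x) + sum_i lambda_i a_i = (-3, 3)
  -> stationarity FAILS
Primal feasibility (all g_i <= 0): OK
Dual feasibility (all lambda_i >= 0): OK
Complementary slackness (lambda_i * g_i(x) = 0 for all i): OK

Verdict: the first failing condition is stationarity -> stat.

stat


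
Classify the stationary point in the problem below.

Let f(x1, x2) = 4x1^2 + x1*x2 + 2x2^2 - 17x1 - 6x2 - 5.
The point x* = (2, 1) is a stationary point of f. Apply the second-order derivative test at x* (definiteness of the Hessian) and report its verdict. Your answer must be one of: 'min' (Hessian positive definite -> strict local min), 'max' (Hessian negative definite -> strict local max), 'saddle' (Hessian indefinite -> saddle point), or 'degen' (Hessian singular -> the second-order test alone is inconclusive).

Compute the Hessian H = grad^2 f:
  H = [[8, 1], [1, 4]]
Verify stationarity: grad f(x*) = H x* + g = (0, 0).
Eigenvalues of H: 3.7639, 8.2361.
Both eigenvalues > 0, so H is positive definite -> x* is a strict local min.

min


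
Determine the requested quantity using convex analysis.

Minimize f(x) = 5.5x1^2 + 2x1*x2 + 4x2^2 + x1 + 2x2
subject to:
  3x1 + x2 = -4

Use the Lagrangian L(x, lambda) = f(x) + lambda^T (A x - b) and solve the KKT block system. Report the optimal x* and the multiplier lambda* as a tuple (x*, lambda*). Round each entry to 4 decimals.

Form the Lagrangian:
  L(x, lambda) = (1/2) x^T Q x + c^T x + lambda^T (A x - b)
Stationarity (grad_x L = 0): Q x + c + A^T lambda = 0.
Primal feasibility: A x = b.

This gives the KKT block system:
  [ Q   A^T ] [ x     ]   [-c ]
  [ A    0  ] [ lambda ] = [ b ]

Solving the linear system:
  x*      = (-1.169, -0.493)
  lambda* = (4.2817)
  f(x*)   = 7.4859

x* = (-1.169, -0.493), lambda* = (4.2817)


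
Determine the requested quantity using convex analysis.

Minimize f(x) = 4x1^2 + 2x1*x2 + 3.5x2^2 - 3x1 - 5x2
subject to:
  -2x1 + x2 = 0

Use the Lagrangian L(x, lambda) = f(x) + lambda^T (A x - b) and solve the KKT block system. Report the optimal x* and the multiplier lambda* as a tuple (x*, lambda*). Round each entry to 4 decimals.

Form the Lagrangian:
  L(x, lambda) = (1/2) x^T Q x + c^T x + lambda^T (A x - b)
Stationarity (grad_x L = 0): Q x + c + A^T lambda = 0.
Primal feasibility: A x = b.

This gives the KKT block system:
  [ Q   A^T ] [ x     ]   [-c ]
  [ A    0  ] [ lambda ] = [ b ]

Solving the linear system:
  x*      = (0.2955, 0.5909)
  lambda* = (0.2727)
  f(x*)   = -1.9205

x* = (0.2955, 0.5909), lambda* = (0.2727)


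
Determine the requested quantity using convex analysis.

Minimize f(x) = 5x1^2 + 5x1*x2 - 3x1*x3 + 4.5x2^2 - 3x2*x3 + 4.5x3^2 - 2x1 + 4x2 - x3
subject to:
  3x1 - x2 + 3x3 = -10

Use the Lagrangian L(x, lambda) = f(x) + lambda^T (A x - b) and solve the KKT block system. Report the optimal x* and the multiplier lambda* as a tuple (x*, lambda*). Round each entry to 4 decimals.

Form the Lagrangian:
  L(x, lambda) = (1/2) x^T Q x + c^T x + lambda^T (A x - b)
Stationarity (grad_x L = 0): Q x + c + A^T lambda = 0.
Primal feasibility: A x = b.

This gives the KKT block system:
  [ Q   A^T ] [ x     ]   [-c ]
  [ A    0  ] [ lambda ] = [ b ]

Solving the linear system:
  x*      = (-1.6159, 0.3496, -1.6008)
  lambda* = (3.8696)
  f(x*)   = 22.4635

x* = (-1.6159, 0.3496, -1.6008), lambda* = (3.8696)


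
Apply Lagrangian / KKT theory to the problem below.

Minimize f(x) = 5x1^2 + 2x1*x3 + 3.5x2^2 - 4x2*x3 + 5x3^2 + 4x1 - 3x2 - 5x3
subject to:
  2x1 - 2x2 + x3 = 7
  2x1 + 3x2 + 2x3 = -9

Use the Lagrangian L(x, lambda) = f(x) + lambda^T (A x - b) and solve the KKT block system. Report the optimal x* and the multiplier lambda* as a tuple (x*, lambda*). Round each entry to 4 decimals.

Form the Lagrangian:
  L(x, lambda) = (1/2) x^T Q x + c^T x + lambda^T (A x - b)
Stationarity (grad_x L = 0): Q x + c + A^T lambda = 0.
Primal feasibility: A x = b.

This gives the KKT block system:
  [ Q   A^T ] [ x     ]   [-c ]
  [ A    0  ] [ lambda ] = [ b ]

Solving the linear system:
  x*      = (0.7296, -3.0773, -0.6137)
  lambda* = (-7.4378, 2.4034)
  f(x*)   = 44.4571

x* = (0.7296, -3.0773, -0.6137), lambda* = (-7.4378, 2.4034)


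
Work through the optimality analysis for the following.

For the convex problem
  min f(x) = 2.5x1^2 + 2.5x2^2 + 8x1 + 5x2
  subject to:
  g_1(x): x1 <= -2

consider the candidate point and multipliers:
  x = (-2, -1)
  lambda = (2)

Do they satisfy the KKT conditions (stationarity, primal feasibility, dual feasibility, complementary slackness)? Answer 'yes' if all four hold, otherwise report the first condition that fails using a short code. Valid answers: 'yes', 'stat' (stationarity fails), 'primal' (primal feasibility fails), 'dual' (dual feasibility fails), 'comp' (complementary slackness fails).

Gradient of f: grad f(x) = Q x + c = (-2, 0)
Constraint values g_i(x) = a_i^T x - b_i:
  g_1((-2, -1)) = 0
Stationarity residual: grad f(x) + sum_i lambda_i a_i = (0, 0)
  -> stationarity OK
Primal feasibility (all g_i <= 0): OK
Dual feasibility (all lambda_i >= 0): OK
Complementary slackness (lambda_i * g_i(x) = 0 for all i): OK

Verdict: yes, KKT holds.

yes


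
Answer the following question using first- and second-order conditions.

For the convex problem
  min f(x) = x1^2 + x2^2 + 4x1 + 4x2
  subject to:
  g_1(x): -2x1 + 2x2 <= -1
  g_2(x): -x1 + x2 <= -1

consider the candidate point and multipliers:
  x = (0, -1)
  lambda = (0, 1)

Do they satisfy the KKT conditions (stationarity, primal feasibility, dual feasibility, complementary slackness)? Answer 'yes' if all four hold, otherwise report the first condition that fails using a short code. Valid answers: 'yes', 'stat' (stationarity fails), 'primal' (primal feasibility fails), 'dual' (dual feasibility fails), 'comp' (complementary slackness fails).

Gradient of f: grad f(x) = Q x + c = (4, 2)
Constraint values g_i(x) = a_i^T x - b_i:
  g_1((0, -1)) = -1
  g_2((0, -1)) = 0
Stationarity residual: grad f(x) + sum_i lambda_i a_i = (3, 3)
  -> stationarity FAILS
Primal feasibility (all g_i <= 0): OK
Dual feasibility (all lambda_i >= 0): OK
Complementary slackness (lambda_i * g_i(x) = 0 for all i): OK

Verdict: the first failing condition is stationarity -> stat.

stat


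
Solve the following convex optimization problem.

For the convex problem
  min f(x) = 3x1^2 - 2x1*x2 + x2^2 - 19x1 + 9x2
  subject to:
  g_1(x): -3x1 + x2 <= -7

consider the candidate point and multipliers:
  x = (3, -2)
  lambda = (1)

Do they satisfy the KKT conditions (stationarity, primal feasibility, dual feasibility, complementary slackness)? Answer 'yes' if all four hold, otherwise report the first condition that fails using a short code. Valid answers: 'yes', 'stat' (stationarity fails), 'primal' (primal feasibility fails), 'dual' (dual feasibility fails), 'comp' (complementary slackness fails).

Gradient of f: grad f(x) = Q x + c = (3, -1)
Constraint values g_i(x) = a_i^T x - b_i:
  g_1((3, -2)) = -4
Stationarity residual: grad f(x) + sum_i lambda_i a_i = (0, 0)
  -> stationarity OK
Primal feasibility (all g_i <= 0): OK
Dual feasibility (all lambda_i >= 0): OK
Complementary slackness (lambda_i * g_i(x) = 0 for all i): FAILS

Verdict: the first failing condition is complementary_slackness -> comp.

comp


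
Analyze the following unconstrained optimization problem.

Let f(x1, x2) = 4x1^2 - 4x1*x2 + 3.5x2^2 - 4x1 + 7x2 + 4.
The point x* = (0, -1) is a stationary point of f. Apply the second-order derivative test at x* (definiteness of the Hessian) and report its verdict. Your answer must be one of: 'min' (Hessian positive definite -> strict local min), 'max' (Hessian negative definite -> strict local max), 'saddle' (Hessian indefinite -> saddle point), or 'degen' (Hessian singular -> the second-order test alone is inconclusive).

Compute the Hessian H = grad^2 f:
  H = [[8, -4], [-4, 7]]
Verify stationarity: grad f(x*) = H x* + g = (0, 0).
Eigenvalues of H: 3.4689, 11.5311.
Both eigenvalues > 0, so H is positive definite -> x* is a strict local min.

min


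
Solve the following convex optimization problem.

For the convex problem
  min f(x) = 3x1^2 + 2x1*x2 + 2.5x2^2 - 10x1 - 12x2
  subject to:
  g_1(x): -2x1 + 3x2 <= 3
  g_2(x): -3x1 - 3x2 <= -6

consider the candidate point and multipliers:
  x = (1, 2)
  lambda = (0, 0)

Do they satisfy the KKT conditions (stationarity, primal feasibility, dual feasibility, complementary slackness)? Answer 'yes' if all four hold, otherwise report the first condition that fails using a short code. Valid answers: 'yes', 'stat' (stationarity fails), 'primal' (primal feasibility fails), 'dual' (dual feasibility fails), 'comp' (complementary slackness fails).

Gradient of f: grad f(x) = Q x + c = (0, 0)
Constraint values g_i(x) = a_i^T x - b_i:
  g_1((1, 2)) = 1
  g_2((1, 2)) = -3
Stationarity residual: grad f(x) + sum_i lambda_i a_i = (0, 0)
  -> stationarity OK
Primal feasibility (all g_i <= 0): FAILS
Dual feasibility (all lambda_i >= 0): OK
Complementary slackness (lambda_i * g_i(x) = 0 for all i): OK

Verdict: the first failing condition is primal_feasibility -> primal.

primal
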